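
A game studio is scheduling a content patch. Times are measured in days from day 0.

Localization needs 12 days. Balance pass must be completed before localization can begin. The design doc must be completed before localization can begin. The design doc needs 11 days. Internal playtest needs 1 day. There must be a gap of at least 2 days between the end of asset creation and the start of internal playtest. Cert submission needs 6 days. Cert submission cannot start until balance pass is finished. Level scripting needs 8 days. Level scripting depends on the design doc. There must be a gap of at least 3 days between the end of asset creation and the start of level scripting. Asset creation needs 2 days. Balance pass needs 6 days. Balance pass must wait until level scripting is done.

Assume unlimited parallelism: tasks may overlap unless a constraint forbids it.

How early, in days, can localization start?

25

Asset creation has no prerequisites, so it starts at day 0 and finishes at day 2.
The design doc can start immediately at day 0; it finishes at day 11.
For level scripting: the design doc (finishes day 11); asset creation (finishes day 2, plus 3-day gap → day 5). Taking the maximum gives a start of day 11, and it finishes at 11 + 8 = day 19.
After level scripting (finishes day 19), balance pass can start at day 19 and finishes at day 25.
Localization waits on balance pass (finishes day 25); the design doc (finishes day 11). The latest of these is day 25, which is the earliest localization can start.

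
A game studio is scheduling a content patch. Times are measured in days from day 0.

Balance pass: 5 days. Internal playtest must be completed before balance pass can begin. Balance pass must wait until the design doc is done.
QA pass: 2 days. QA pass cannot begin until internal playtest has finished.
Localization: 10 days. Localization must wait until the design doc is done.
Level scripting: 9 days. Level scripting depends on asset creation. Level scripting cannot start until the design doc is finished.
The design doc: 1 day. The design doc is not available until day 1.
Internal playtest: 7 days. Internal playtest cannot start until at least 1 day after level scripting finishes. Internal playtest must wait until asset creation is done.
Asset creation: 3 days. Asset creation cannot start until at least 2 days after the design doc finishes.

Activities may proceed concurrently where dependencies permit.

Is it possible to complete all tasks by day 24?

The design doc waits on its own release at day 1, so it starts at day 1 and finishes at 1 + 1 = day 2.
Localization cannot begin until the design doc (finishes day 2). It runs from day 2 to 2 + 10 = day 12.
Asset creation cannot begin until the design doc (finishes day 2, plus 2-day gap → day 4). It runs from day 4 to 4 + 3 = day 7.
Level scripting cannot start until asset creation (finishes day 7); the design doc (finishes day 2). The controlling bound is day 7, so level scripting finishes at 7 + 9 = day 16.
For internal playtest: level scripting (finishes day 16, plus 1-day gap → day 17); asset creation (finishes day 7). Taking the maximum gives a start of day 17, and it finishes at 17 + 7 = day 24.
QA pass cannot begin until internal playtest (finishes day 24). It runs from day 24 to 24 + 2 = day 26.
Balance pass has to wait for internal playtest (finishes day 24); the design doc (finishes day 2). The latest of these is day 24, so balance pass runs day 24 to 24 + 5 = day 29.
The earliest everything can be done is day 29, which is after the deadline of 24, so it is not possible.

No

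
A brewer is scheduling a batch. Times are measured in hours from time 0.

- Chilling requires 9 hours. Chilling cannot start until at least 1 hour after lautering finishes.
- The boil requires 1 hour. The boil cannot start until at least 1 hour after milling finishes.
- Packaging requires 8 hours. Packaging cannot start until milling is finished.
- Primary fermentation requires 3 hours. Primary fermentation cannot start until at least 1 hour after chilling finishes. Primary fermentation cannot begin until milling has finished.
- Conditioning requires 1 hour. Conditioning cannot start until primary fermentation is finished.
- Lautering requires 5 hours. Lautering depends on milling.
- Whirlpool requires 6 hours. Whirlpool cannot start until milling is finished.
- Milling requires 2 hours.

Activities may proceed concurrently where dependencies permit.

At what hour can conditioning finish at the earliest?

Milling has no prerequisites, so it starts at hour 0 and finishes at hour 2.
After milling (finishes hour 2), lautering can start at hour 2 and finishes at hour 7.
Chilling waits on lautering (finishes hour 7, plus 1-hour gap → hour 8), so it starts at hour 8 and finishes at 8 + 9 = hour 17.
Primary fermentation cannot start until chilling (finishes hour 17, plus 1-hour gap → hour 18); milling (finishes hour 2). The controlling bound is hour 18, so primary fermentation finishes at 18 + 3 = hour 21.
Conditioning cannot begin until primary fermentation (finishes hour 21). It runs from hour 21 to 21 + 1 = hour 22.

22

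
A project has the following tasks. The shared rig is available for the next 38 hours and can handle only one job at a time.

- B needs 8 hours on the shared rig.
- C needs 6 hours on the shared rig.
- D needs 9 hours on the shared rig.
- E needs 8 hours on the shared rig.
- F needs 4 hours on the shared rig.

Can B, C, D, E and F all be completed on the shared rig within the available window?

Yes

Running back to back, the jobs need 8 + 6 + 9 + 8 + 4 = 35 hours on the shared rig.
Since 35 ≤ 38, they fit within the window.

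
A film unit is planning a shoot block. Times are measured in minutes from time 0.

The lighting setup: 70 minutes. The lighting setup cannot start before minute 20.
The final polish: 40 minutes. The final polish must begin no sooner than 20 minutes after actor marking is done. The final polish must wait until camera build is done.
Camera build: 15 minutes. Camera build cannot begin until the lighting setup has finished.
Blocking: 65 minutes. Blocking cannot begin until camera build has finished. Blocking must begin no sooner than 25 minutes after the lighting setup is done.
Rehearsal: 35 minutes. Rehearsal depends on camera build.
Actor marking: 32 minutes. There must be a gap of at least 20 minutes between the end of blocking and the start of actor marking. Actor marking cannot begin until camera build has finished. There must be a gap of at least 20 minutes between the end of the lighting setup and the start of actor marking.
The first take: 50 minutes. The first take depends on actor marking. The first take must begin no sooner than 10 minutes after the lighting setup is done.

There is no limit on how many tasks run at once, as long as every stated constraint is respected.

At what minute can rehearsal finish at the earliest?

After its own release at minute 20, the lighting setup can start at minute 20 and finishes at minute 90.
Camera build cannot begin until the lighting setup (finishes minute 90). It runs from minute 90 to 90 + 15 = minute 105.
Rehearsal cannot begin until camera build (finishes minute 105). It runs from minute 105 to 105 + 35 = minute 140.

140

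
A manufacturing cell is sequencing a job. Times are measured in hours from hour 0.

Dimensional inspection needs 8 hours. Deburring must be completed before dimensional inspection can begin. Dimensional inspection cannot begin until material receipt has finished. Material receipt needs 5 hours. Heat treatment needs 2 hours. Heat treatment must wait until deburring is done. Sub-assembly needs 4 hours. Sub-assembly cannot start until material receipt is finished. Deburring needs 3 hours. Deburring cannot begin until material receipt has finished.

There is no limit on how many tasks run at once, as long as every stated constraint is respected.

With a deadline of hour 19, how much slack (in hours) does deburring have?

Material receipt can start immediately at hour 0; it finishes at hour 5.
After material receipt (finishes hour 5), deburring can start at hour 5 and finishes at hour 8.

Working backward from the deadline:
Nothing follows heat treatment; the deadline of hour 19 is its only limit. It must start by 19 − 2 = hour 17.
Dimensional inspection must finish by hour 19; it takes 8 hours, so it must start by 19 − 8 = hour 11.
Deburring feeds heat treatment (must start by hour 17); dimensional inspection (must start by hour 11). Taking the minimum, deburring must finish by hour 11 and start by 11 − 3 = hour 8.
So deburring can start as early as hour 5 and as late as hour 8, giving 8 − 5 = 3 hours of slack.

3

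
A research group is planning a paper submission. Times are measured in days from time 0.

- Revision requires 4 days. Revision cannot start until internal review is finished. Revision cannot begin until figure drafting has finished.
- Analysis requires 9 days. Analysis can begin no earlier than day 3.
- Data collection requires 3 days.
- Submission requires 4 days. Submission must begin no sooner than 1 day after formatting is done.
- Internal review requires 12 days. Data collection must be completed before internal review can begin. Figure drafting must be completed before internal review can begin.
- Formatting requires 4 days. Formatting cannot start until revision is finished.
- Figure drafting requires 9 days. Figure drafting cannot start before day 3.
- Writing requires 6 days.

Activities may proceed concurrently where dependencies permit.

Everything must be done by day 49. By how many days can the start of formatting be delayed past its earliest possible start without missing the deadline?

12

Figure drafting waits on its own release at day 3, so it starts at day 3 and finishes at 3 + 9 = day 12.
Data collection has no prerequisites, so it starts at day 0 and finishes at day 3.
Internal review has to wait for data collection (finishes day 3); figure drafting (finishes day 12). The latest of these is day 12, so internal review runs day 12 to 12 + 12 = day 24.
Revision cannot start until internal review (finishes day 24); figure drafting (finishes day 12). The controlling bound is day 24, so revision finishes at 24 + 4 = day 28.
After revision (finishes day 28), formatting can start at day 28 and finishes at day 32.

Working backward from the deadline:
To finish by day 49, submission (duration 4) must start no later than day 45.
Formatting must finish before submission (must start by day 45, minus 1-day gap → day 44). With a 4-day duration, formatting must start by 44 − 4 = day 40.
So formatting can start as early as day 28 and as late as day 40, giving 40 − 28 = 12 days of slack.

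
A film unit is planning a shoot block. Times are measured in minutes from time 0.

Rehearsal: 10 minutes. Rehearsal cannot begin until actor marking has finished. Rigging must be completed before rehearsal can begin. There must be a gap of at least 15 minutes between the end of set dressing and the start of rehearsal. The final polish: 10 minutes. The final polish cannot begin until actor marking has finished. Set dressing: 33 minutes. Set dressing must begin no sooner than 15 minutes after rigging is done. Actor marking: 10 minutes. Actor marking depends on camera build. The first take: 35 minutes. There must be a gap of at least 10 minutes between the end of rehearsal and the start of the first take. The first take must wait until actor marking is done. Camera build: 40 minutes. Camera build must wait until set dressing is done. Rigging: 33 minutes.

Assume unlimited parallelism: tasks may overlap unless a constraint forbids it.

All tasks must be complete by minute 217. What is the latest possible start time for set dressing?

79

The first take has no dependents, so it just needs to finish by minute 217. Starting by 217 − 35 = minute 182 achieves that.
Rehearsal must finish before the first take (must start by minute 182, minus 10-minute gap → minute 172). With a 10-minute duration, rehearsal must start by 172 − 10 = minute 162.
The final polish has no dependents, so it just needs to finish by minute 217. Starting by 217 − 10 = minute 207 achieves that.
Actor marking has several dependents: rehearsal (must start by minute 162); the final polish (must start by minute 207); the first take (must start by minute 182). The earliest of those limits is minute 162, so actor marking must start by 162 − 10 = minute 152.
Camera build has to be done before actor marking (must start by minute 152). That means finishing by minute 152, i.e. starting by 152 − 40 = minute 112.
Set dressing feeds camera build (must start by minute 112); rehearsal (must start by minute 162, minus 15-minute gap → minute 147). Taking the minimum, set dressing must finish by minute 112 and start by 112 − 33 = minute 79.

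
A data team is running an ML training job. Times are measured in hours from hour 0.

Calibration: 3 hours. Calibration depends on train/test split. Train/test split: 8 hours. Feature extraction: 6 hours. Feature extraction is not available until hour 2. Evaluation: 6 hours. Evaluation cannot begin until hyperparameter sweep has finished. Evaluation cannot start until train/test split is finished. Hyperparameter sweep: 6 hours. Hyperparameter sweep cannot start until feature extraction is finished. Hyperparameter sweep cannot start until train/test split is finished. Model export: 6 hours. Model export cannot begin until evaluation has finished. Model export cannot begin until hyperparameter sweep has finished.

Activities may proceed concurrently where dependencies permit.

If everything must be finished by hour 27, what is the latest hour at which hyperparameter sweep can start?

9

Model export has no dependents, so it just needs to finish by hour 27. Starting by 27 − 6 = hour 21 achieves that.
Since model export (must start by hour 21) depends on it, evaluation must finish by hour 21. Backing off its 6-hour duration gives a latest start of hour 15.
For hyperparameter sweep: evaluation (must start by hour 15); model export (must start by hour 21). The most restrictive is hour 15; with a 6-hour duration, hyperparameter sweep must start by hour 9.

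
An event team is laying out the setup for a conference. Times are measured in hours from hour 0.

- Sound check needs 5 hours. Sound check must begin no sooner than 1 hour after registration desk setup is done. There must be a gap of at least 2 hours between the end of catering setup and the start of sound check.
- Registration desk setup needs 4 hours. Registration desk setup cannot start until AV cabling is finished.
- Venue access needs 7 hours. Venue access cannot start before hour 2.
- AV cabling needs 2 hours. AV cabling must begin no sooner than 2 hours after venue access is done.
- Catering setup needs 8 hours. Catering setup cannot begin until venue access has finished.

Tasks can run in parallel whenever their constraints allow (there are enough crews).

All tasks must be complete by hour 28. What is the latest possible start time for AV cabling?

Sound check must finish by hour 28; it takes 5 hours, so it must start by 28 − 5 = hour 23.
Registration desk setup must finish before sound check (must start by hour 23, minus 1-hour gap → hour 22). With a 4-hour duration, registration desk setup must start by 22 − 4 = hour 18.
AV cabling must finish before registration desk setup (must start by hour 18). With a 2-hour duration, AV cabling must start by 18 − 2 = hour 16.

16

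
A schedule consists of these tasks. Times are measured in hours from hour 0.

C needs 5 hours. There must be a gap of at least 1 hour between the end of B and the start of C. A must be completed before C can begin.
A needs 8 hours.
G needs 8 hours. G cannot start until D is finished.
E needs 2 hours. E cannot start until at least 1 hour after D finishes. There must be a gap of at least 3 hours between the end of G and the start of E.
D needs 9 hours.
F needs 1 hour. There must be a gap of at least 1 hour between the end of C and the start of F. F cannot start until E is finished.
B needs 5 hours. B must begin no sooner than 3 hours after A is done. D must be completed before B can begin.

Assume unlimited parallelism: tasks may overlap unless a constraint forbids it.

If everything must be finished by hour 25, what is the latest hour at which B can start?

12

F must finish by hour 25; it takes 1 hour, so it must start by 25 − 1 = hour 24.
C must finish before F (must start by hour 24, minus 1-hour gap → hour 23). With a 5-hour duration, C must start by 23 − 5 = hour 18.
B has to be done before C (must start by hour 18, minus 1-hour gap → hour 17). That means finishing by hour 17, i.e. starting by 17 − 5 = hour 12.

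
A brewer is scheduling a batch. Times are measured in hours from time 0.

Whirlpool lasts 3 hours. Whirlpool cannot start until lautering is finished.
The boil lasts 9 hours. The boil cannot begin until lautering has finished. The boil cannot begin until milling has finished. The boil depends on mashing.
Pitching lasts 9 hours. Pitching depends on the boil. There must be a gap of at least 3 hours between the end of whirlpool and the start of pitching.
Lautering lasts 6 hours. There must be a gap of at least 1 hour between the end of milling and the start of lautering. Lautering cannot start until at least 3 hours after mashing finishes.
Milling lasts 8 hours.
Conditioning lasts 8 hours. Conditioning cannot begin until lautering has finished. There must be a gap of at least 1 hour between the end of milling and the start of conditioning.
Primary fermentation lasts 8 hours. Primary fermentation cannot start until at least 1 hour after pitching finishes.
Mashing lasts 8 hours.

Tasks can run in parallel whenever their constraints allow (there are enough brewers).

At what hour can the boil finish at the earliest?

26

Mashing can start immediately at hour 0; it finishes at hour 8.
Milling can start immediately at hour 0; it finishes at hour 8.
For lautering: milling (finishes hour 8, plus 1-hour gap → hour 9); mashing (finishes hour 8, plus 3-hour gap → hour 11). Taking the maximum gives a start of hour 11, and it finishes at 11 + 6 = hour 17.
The boil has to wait for lautering (finishes hour 17); milling (finishes hour 8); mashing (finishes hour 8). The latest of these is hour 17, so the boil runs hour 17 to 17 + 9 = hour 26.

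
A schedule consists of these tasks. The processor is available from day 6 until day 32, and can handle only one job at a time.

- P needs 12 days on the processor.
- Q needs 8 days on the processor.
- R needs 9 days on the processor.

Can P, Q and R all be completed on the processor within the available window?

The processor window is 32 − 6 = 26 days.
Running back to back, the jobs need 12 + 8 + 9 = 29 days on the processor.
Since 29 > 26, they cannot all fit.

No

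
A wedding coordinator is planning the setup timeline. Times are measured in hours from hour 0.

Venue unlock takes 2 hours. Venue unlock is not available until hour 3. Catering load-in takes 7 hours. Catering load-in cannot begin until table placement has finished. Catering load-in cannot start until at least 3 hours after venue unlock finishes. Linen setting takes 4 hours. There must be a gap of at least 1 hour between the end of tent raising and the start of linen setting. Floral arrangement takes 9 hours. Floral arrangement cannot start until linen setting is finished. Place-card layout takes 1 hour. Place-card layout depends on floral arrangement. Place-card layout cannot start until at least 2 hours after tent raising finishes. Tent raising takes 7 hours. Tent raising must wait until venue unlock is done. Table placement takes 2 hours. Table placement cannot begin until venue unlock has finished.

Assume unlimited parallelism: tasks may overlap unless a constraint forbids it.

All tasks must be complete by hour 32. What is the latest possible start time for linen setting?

18

Place-card layout must finish by hour 32; it takes 1 hour, so it must start by 32 − 1 = hour 31.
Floral arrangement has to be done before place-card layout (must start by hour 31). That means finishing by hour 31, i.e. starting by 31 − 9 = hour 22.
Linen setting feeds into floral arrangement (must start by hour 22); so linen setting must finish by hour 22 and therefore start by hour 18.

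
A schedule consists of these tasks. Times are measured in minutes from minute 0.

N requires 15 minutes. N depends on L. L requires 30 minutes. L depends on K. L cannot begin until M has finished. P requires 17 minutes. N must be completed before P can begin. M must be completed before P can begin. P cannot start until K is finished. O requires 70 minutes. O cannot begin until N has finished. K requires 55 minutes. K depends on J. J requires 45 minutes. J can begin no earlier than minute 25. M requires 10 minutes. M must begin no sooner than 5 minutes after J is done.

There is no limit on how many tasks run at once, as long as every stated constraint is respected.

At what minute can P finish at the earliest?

187

J cannot begin until its own release at minute 25. It runs from minute 25 to 25 + 45 = minute 70.
After J (finishes minute 70, plus 5-minute gap → minute 75), M can start at minute 75 and finishes at minute 85.
After J (finishes minute 70), K can start at minute 70 and finishes at minute 125.
L has to wait for K (finishes minute 125); M (finishes minute 85). The latest of these is minute 125, so L runs minute 125 to 125 + 30 = minute 155.
N waits on L (finishes minute 155), so it starts at minute 155 and finishes at 155 + 15 = minute 170.
P has to wait for N (finishes minute 170); M (finishes minute 85); K (finishes minute 125). The latest of these is minute 170, so P runs minute 170 to 170 + 17 = minute 187.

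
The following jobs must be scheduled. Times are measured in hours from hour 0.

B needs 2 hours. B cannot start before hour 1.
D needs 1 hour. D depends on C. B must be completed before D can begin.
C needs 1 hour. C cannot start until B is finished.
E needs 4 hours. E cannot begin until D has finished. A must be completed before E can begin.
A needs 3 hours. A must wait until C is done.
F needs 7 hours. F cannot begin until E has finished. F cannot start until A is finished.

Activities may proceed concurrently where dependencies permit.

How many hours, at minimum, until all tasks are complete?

18

B cannot begin until its own release at hour 1. It runs from hour 1 to 1 + 2 = hour 3.
After B (finishes hour 3), C can start at hour 3 and finishes at hour 4.
For D: C (finishes hour 4); B (finishes hour 3). Taking the maximum gives a start of hour 4, and it finishes at 4 + 1 = hour 5.
After C (finishes hour 4), A can start at hour 4 and finishes at hour 7.
E cannot start until D (finishes hour 5); A (finishes hour 7). The controlling bound is hour 7, so E finishes at 7 + 4 = hour 11.
F cannot start until E (finishes hour 11); A (finishes hour 7). The controlling bound is hour 11, so F finishes at 11 + 7 = hour 18.
All tasks are finished once the last one completes. Finish times: A at 7, B at 3, C at 4, D at 5, E at 11, F at 18. The latest is hour 18.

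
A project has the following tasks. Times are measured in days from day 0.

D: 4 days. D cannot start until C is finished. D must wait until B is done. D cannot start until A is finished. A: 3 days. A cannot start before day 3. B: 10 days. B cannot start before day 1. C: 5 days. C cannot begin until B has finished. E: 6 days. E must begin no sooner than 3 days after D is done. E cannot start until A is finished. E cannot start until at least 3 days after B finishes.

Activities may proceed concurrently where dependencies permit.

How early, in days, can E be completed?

29

B cannot begin until its own release at day 1. It runs from day 1 to 1 + 10 = day 11.
C waits on B (finishes day 11), so it starts at day 11 and finishes at 11 + 5 = day 16.
A cannot begin until its own release at day 3. It runs from day 3 to 3 + 3 = day 6.
D cannot start until C (finishes day 16); B (finishes day 11); A (finishes day 6). The controlling bound is day 16, so D finishes at 16 + 4 = day 20.
E cannot start until D (finishes day 20, plus 3-day gap → day 23); A (finishes day 6); B (finishes day 11, plus 3-day gap → day 14). The controlling bound is day 23, so E finishes at 23 + 6 = day 29.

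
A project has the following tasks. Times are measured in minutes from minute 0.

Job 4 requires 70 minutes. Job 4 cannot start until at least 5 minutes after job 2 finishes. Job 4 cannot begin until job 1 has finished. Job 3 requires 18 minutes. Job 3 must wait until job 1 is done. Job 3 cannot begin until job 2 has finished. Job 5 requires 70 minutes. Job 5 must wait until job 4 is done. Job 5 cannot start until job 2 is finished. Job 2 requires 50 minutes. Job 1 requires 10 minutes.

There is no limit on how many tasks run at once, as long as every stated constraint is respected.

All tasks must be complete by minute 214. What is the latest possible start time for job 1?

64

Job 3 has no dependents, so it just needs to finish by minute 214. Starting by 214 − 18 = minute 196 achieves that.
To finish by minute 214, job 5 (duration 70) must start no later than minute 144.
Job 4 has to be done before job 5 (must start by minute 144). That means finishing by minute 144, i.e. starting by 144 − 70 = minute 74.
Job 1 has several dependents: job 3 (must start by minute 196); job 4 (must start by minute 74). The earliest of those limits is minute 74, so job 1 must start by 74 − 10 = minute 64.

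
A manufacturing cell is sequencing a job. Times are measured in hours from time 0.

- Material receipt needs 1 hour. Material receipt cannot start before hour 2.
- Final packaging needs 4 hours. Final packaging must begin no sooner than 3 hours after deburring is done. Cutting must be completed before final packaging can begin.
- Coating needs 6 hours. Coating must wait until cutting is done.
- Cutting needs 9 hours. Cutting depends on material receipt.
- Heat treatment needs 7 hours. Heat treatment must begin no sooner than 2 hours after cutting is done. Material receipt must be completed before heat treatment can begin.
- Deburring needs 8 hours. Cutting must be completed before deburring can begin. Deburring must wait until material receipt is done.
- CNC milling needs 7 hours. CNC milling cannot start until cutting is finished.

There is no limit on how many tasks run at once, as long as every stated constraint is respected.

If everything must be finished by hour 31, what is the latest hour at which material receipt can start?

6

Final packaging must finish by hour 31; it takes 4 hours, so it must start by 31 − 4 = hour 27.
Deburring feeds into final packaging (must start by hour 27, minus 3-hour gap → hour 24); so deburring must finish by hour 24 and therefore start by hour 16.
CNC milling has no dependents, so it just needs to finish by hour 31. Starting by 31 − 7 = hour 24 achieves that.
Nothing follows heat treatment; the deadline of hour 31 is its only limit. It must start by 31 − 7 = hour 24.
Nothing follows coating; the deadline of hour 31 is its only limit. It must start by 31 − 6 = hour 25.
Cutting feeds deburring (must start by hour 16); CNC milling (must start by hour 24); heat treatment (must start by hour 24, minus 2-hour gap → hour 22); coating (must start by hour 25); final packaging (must start by hour 27). Taking the minimum, cutting must finish by hour 16 and start by 16 − 9 = hour 7.
Material receipt has several dependents: cutting (must start by hour 7); deburring (must start by hour 16); heat treatment (must start by hour 24). The earliest of those limits is hour 7, so material receipt must start by 7 − 1 = hour 6.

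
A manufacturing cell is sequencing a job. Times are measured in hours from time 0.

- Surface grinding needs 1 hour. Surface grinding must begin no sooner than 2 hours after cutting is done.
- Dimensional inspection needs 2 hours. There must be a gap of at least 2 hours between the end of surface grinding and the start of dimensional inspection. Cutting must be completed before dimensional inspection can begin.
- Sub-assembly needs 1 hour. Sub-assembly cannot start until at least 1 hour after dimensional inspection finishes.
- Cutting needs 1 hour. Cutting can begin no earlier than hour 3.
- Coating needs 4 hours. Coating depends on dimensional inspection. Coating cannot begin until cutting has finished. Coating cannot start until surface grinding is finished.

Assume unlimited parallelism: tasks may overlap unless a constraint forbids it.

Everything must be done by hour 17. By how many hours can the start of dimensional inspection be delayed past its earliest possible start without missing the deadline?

2

Cutting waits on its own release at hour 3, so it starts at hour 3 and finishes at 3 + 1 = hour 4.
Surface grinding cannot begin until cutting (finishes hour 4, plus 2-hour gap → hour 6). It runs from hour 6 to 6 + 1 = hour 7.
Dimensional inspection has to wait for surface grinding (finishes hour 7, plus 2-hour gap → hour 9); cutting (finishes hour 4). The latest of these is hour 9, so dimensional inspection runs hour 9 to 9 + 2 = hour 11.

Working backward from the deadline:
Coating has no dependents, so it just needs to finish by hour 17. Starting by 17 − 4 = hour 13 achieves that.
To finish by hour 17, sub-assembly (duration 1) must start no later than hour 16.
Dimensional inspection has several dependents: coating (must start by hour 13); sub-assembly (must start by hour 16, minus 1-hour gap → hour 15). The earliest of those limits is hour 13, so dimensional inspection must start by 13 − 2 = hour 11.
So dimensional inspection can start as early as hour 9 and as late as hour 11, giving 11 − 9 = 2 hours of slack.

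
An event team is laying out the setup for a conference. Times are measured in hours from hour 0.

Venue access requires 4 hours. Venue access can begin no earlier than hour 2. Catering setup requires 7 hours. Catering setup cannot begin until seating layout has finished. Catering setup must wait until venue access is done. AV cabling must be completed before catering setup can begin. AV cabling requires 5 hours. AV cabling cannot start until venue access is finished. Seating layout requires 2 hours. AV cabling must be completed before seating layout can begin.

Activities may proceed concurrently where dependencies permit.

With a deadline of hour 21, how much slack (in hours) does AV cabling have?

1

Venue access cannot begin until its own release at hour 2. It runs from hour 2 to 2 + 4 = hour 6.
After venue access (finishes hour 6), AV cabling can start at hour 6 and finishes at hour 11.

Working backward from the deadline:
Catering setup has no dependents, so it just needs to finish by hour 21. Starting by 21 − 7 = hour 14 achieves that.
Seating layout has to be done before catering setup (must start by hour 14). That means finishing by hour 14, i.e. starting by 14 − 2 = hour 12.
AV cabling has several dependents: seating layout (must start by hour 12); catering setup (must start by hour 14). The earliest of those limits is hour 12, so AV cabling must start by 12 − 5 = hour 7.
So AV cabling can start as early as hour 6 and as late as hour 7, giving 7 − 6 = 1 hour of slack.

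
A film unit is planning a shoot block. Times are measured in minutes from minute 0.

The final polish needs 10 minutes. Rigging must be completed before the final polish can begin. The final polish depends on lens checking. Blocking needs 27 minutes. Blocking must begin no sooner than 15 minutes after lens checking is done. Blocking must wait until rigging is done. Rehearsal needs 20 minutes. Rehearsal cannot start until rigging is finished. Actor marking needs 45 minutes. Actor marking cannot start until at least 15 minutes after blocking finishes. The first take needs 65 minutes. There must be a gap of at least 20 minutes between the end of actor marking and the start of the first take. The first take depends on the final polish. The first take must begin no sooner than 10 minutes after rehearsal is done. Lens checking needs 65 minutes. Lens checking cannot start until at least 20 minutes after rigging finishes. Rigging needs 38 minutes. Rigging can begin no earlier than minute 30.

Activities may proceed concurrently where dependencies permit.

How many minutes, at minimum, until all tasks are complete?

340

Rigging cannot begin until its own release at minute 30. It runs from minute 30 to 30 + 38 = minute 68.
After rigging (finishes minute 68), rehearsal can start at minute 68 and finishes at minute 88.
Lens checking waits on rigging (finishes minute 68, plus 20-minute gap → minute 88), so it starts at minute 88 and finishes at 88 + 65 = minute 153.
The final polish needs all of rigging (finishes minute 68); lens checking (finishes minute 153). That puts its earliest start at minute 153; it finishes at 153 + 10 = minute 163.
Blocking needs all of lens checking (finishes minute 153, plus 15-minute gap → minute 168); rigging (finishes minute 68). That puts its earliest start at minute 168; it finishes at 168 + 27 = minute 195.
Actor marking waits on blocking (finishes minute 195, plus 15-minute gap → minute 210), so it starts at minute 210 and finishes at 210 + 45 = minute 255.
The first take needs all of actor marking (finishes minute 255, plus 20-minute gap → minute 275); the final polish (finishes minute 163); rehearsal (finishes minute 88, plus 10-minute gap → minute 98). That puts its earliest start at minute 275; it finishes at 275 + 65 = minute 340.
All tasks are finished once the last one completes. Finish times: Rigging at 68, Lens checking at 153, Blocking at 195, Actor marking at 255, Rehearsal at 88, The final polish at 163, The first take at 340. The latest is minute 340.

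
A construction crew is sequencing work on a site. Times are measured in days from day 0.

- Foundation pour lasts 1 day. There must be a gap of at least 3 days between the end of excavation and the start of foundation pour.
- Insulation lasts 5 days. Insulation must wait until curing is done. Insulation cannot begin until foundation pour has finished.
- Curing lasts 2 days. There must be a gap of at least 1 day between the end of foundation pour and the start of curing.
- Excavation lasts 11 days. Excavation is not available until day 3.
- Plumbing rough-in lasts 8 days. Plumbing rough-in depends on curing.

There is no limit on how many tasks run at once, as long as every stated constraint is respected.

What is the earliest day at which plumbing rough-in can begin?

Excavation cannot begin until its own release at day 3. It runs from day 3 to 3 + 11 = day 14.
Foundation pour cannot begin until excavation (finishes day 14, plus 3-day gap → day 17). It runs from day 17 to 17 + 1 = day 18.
Curing cannot begin until foundation pour (finishes day 18, plus 1-day gap → day 19). It runs from day 19 to 19 + 2 = day 21.
Plumbing rough-in waits on curing (finishes day 21), so the earliest it can start is day 21.

21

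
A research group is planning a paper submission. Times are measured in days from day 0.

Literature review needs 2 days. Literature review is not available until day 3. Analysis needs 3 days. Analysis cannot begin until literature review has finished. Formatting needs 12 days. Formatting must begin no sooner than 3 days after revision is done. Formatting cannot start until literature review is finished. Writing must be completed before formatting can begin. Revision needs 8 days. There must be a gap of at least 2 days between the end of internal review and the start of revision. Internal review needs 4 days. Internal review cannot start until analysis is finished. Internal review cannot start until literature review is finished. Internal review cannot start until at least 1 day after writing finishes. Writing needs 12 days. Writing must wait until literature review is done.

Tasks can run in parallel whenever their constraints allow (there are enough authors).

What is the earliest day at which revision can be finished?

Literature review cannot begin until its own release at day 3. It runs from day 3 to 3 + 2 = day 5.
After literature review (finishes day 5), writing can start at day 5 and finishes at day 17.
Analysis waits on literature review (finishes day 5), so it starts at day 5 and finishes at 5 + 3 = day 8.
For internal review: analysis (finishes day 8); literature review (finishes day 5); writing (finishes day 17, plus 1-day gap → day 18). Taking the maximum gives a start of day 18, and it finishes at 18 + 4 = day 22.
After internal review (finishes day 22, plus 2-day gap → day 24), revision can start at day 24 and finishes at day 32.

32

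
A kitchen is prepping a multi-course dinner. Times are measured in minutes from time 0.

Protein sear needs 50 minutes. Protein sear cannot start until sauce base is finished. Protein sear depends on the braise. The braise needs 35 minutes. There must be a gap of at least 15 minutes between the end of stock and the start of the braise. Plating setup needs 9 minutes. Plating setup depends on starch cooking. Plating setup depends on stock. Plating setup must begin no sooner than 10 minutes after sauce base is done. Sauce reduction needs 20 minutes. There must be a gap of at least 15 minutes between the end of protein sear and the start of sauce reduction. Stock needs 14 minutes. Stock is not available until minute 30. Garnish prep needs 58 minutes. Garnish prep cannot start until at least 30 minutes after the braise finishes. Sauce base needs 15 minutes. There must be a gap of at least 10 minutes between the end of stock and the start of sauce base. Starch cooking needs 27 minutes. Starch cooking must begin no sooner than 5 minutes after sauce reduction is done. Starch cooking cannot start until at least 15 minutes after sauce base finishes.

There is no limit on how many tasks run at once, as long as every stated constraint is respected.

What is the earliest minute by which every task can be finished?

Stock waits on its own release at minute 30, so it starts at minute 30 and finishes at 30 + 14 = minute 44.
After stock (finishes minute 44, plus 15-minute gap → minute 59), the braise can start at minute 59 and finishes at minute 94.
Garnish prep waits on the braise (finishes minute 94, plus 30-minute gap → minute 124), so it starts at minute 124 and finishes at 124 + 58 = minute 182.
Sauce base cannot begin until stock (finishes minute 44, plus 10-minute gap → minute 54). It runs from minute 54 to 54 + 15 = minute 69.
Protein sear has to wait for sauce base (finishes minute 69); the braise (finishes minute 94). The latest of these is minute 94, so protein sear runs minute 94 to 94 + 50 = minute 144.
After protein sear (finishes minute 144, plus 15-minute gap → minute 159), sauce reduction can start at minute 159 and finishes at minute 179.
Starch cooking has to wait for sauce reduction (finishes minute 179, plus 5-minute gap → minute 184); sauce base (finishes minute 69, plus 15-minute gap → minute 84). The latest of these is minute 184, so starch cooking runs minute 184 to 184 + 27 = minute 211.
Plating setup cannot start until starch cooking (finishes minute 211); stock (finishes minute 44); sauce base (finishes minute 69, plus 10-minute gap → minute 79). The controlling bound is minute 211, so plating setup finishes at 211 + 9 = minute 220.
All tasks are finished once the last one completes. Finish times: Stock at 44, Sauce base at 69, The braise at 94, Protein sear at 144, Sauce reduction at 179, Starch cooking at 211, Plating setup at 220, Garnish prep at 182. The latest is minute 220.

220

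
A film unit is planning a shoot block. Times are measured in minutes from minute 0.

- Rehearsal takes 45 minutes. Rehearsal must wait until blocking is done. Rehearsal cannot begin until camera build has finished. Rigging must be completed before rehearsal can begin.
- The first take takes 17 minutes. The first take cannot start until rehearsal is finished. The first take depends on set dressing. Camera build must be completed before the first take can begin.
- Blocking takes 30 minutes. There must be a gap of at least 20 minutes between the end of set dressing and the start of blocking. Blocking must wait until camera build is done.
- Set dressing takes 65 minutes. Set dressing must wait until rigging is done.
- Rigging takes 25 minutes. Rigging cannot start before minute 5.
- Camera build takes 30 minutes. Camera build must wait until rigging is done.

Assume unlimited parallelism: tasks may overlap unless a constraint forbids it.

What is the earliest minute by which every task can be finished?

Rigging waits on its own release at minute 5, so it starts at minute 5 and finishes at 5 + 25 = minute 30.
After rigging (finishes minute 30), camera build can start at minute 30 and finishes at minute 60.
Set dressing waits on rigging (finishes minute 30), so it starts at minute 30 and finishes at 30 + 65 = minute 95.
Blocking has to wait for set dressing (finishes minute 95, plus 20-minute gap → minute 115); camera build (finishes minute 60). The latest of these is minute 115, so blocking runs minute 115 to 115 + 30 = minute 145.
Rehearsal cannot start until blocking (finishes minute 145); camera build (finishes minute 60); rigging (finishes minute 30). The controlling bound is minute 145, so rehearsal finishes at 145 + 45 = minute 190.
The first take has to wait for rehearsal (finishes minute 190); set dressing (finishes minute 95); camera build (finishes minute 60). The latest of these is minute 190, so the first take runs minute 190 to 190 + 17 = minute 207.
All tasks are finished once the last one completes. Finish times: Rigging at 30, Set dressing at 95, Camera build at 60, Blocking at 145, Rehearsal at 190, The first take at 207. The latest is minute 207.

207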